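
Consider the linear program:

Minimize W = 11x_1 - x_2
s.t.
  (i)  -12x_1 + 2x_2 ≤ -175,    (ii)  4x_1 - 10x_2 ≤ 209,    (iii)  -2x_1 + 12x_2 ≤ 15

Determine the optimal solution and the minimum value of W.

Feasible corners and W = 11x_1 - x_2:
  (333/28, -113/7) → W = 4115/28
  (213/14, 53/14) → W = 1145/7
  (1329/14, 239/14) → W = 7190/7

x_1 = 333/28, x_2 = -113/7, minimum W = 4115/28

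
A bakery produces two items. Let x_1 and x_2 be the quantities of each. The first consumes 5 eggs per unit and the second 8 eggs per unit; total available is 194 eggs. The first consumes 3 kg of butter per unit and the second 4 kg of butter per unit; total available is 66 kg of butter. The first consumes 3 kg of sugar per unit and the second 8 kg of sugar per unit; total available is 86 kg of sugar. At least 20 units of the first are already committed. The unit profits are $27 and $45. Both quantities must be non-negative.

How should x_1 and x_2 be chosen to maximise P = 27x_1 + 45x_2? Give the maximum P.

x_1 = 20, x_2 = 3/2, maximum P = 1215/2

Corner points and P = 27x_1 + 45x_2:
  (22, 0) → P = 594
  (20, 0) → P = 540
  (20, 3/2) → P = 1215/2

The binding constraints are 3x_1 + 4x_2 = 66 and x_1 = 20.
Solving simultaneously gives x_1 = 20, x_2 = 3/2.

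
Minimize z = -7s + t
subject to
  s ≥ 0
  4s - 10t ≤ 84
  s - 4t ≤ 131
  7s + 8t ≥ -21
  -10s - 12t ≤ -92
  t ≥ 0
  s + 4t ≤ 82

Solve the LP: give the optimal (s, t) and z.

s = 578/13, t = 122/13, minimum z = -3924/13

Corner points and z = -7s + t:
  (0, 23/3) → z = 23/3
  (0, 41/2) → z = 41/2
  (21, 0) → z = -147
  (578/13, 122/13) → z = -3924/13
  (46/5, 0) → z = -322/5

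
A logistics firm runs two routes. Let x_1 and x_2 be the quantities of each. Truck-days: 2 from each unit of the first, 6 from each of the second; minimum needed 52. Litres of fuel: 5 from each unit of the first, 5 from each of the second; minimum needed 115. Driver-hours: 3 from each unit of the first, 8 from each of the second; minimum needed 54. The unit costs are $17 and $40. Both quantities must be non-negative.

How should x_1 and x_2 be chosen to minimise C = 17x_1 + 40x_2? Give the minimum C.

x_1 = 43/2, x_2 = 3/2, minimum C = 851/2

The feasible region is unbounded (it extends along (0, 1), (1, 0)), but C strictly increases along every unbounded feasible direction, so there is no improving ray and the minimum is attained at a vertex.

The optimum lies where 2x_1 + 6x_2 = 52 and 5x_1 + 5x_2 = 115.
Solving simultaneously gives x_1 = 43/2, x_2 = 3/2.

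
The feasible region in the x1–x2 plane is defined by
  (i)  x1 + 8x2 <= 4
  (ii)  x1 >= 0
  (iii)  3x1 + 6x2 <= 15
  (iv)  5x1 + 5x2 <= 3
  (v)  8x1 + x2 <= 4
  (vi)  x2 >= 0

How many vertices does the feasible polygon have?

Of the 15 pairwise boundary intersections, those satisfying every inequality are:
  (0, 1/2)
  (4/35, 17/35)
  (0, 0)
  (17/35, 4/35)
  (1/2, 0)

5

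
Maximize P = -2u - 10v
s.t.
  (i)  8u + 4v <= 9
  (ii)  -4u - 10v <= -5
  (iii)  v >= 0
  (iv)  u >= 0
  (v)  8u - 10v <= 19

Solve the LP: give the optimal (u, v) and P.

The binding constraints are 8u + 4v = 9 and -4u - 10v = -5.
Solving simultaneously gives u = 35/32, v = 1/16.

u = 35/32, v = 1/16, maximum P = -45/16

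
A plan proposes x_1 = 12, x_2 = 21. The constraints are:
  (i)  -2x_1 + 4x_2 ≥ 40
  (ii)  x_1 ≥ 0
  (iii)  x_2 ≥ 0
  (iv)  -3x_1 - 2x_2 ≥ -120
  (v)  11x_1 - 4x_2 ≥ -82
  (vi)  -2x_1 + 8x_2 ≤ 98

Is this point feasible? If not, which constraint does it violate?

not feasible — violates (vi)

Constraint (vi): -2x_1 + 8x_2 = 144, which is not ≤ 98. All other constraints are satisfied.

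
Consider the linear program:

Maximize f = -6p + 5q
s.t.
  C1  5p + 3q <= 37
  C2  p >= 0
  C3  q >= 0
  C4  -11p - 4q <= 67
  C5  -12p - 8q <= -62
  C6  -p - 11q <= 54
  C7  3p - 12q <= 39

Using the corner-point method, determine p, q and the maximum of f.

The optimum lies where 5p + 3q = 37 and p = 0.
Solving simultaneously gives p = 0, q = 37/3.

p = 0, q = 37/3, maximum f = 185/3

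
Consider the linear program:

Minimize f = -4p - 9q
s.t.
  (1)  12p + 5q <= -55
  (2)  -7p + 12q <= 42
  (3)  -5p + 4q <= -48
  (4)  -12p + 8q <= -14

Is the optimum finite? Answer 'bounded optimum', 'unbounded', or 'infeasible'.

Feasible corners and f = -4p - 9q:
  (20/73, -851/73) → f = 7579/73
  (-41, -253/4) → f = 2933/4
The feasible region has finitely many vertices and no improving ray; the minimum is 7579/73 at (20/73, -851/73).

bounded optimum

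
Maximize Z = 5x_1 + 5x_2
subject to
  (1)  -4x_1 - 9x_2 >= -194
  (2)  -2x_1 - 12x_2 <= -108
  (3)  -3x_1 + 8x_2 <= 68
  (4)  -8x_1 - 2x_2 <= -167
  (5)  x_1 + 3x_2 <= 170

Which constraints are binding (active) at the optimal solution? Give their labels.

(1) and (2)

Vertices and Z = 5x_1 + 5x_2:
  (226/5, 22/15) → Z = 700/3
  (1115/64, 221/16) → Z = 9995/64
  (447/23, 265/46) → Z = 5795/46

The maximum is at (226/5, 22/15). Substituting into each constraint, equality holds for (1) and (2); the remaining constraints have slack.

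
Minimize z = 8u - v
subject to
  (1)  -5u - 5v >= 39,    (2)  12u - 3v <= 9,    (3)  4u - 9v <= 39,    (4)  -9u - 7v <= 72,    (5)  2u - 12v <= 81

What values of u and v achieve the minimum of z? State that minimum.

u = -87/10, v = 9/10, minimum z = -141/2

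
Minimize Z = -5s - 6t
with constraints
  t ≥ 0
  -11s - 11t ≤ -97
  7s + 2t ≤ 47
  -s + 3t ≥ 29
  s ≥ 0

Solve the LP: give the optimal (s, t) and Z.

s = 0, t = 47/2, minimum Z = -141

Corner points and Z = -5s - 6t:
  (83/23, 250/23) → Z = -1915/23
  (0, 47/2) → Z = -141
  (0, 29/3) → Z = -58

The binding constraints are 7s + 2t = 47 and s = 0.
Solving simultaneously gives s = 0, t = 47/2.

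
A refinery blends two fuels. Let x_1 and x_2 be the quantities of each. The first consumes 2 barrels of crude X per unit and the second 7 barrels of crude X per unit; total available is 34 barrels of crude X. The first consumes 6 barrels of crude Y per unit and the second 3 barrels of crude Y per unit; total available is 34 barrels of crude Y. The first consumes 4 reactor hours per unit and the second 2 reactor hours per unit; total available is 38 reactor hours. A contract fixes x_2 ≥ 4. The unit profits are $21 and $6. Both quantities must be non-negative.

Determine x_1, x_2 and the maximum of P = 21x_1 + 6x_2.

The binding constraints are 2x_1 + 7x_2 = 34 and x_2 = 4.
Solving simultaneously gives x_1 = 3, x_2 = 4.

x_1 = 3, x_2 = 4, maximum P = 87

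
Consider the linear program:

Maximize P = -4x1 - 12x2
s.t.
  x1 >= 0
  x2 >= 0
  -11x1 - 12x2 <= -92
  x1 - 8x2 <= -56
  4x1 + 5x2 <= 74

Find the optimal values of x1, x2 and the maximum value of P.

Feasible corners and P = -4x1 - 12x2:
  (0, 23/3) → P = -92
  (0, 74/5) → P = -888/5
  (16/25, 177/25) → P = -2188/25
  (312/37, 298/37) → P = -4824/37

The optimum lies where -11x1 - 12x2 = -92 and x1 - 8x2 = -56.
Solving simultaneously gives x1 = 16/25, x2 = 177/25.

x1 = 16/25, x2 = 177/25, maximum P = -2188/25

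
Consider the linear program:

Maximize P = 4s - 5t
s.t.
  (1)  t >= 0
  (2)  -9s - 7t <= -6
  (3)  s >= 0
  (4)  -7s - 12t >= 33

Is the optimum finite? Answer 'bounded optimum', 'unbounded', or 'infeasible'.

infeasible

The boundaries t = 0 and -9s - 7t = -6 meet at (2/3, 0), but that point violates -7s - 12t ≥ 33. Every candidate vertex is excluded by some other constraint, so the feasible region is empty.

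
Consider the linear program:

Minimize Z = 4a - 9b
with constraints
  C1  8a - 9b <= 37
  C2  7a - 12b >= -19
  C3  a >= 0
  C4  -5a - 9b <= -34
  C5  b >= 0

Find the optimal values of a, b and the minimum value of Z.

a = 205/11, b = 137/11, minimum Z = -413/11

Vertices and Z = 4a - 9b:
  (205/11, 137/11) → Z = -413/11
  (71/13, 29/39) → Z = 197/13
  (79/41, 111/41) → Z = -683/41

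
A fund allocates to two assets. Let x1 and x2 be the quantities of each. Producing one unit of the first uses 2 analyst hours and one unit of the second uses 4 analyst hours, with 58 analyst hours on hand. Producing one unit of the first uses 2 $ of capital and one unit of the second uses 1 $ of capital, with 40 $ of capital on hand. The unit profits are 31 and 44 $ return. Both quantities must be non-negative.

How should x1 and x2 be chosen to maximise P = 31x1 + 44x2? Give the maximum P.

x1 = 17, x2 = 6, maximum P = 791

Corner points and P = 31x1 + 44x2:
  (0, 0) → P = 0
  (0, 29/2) → P = 638
  (20, 0) → P = 620
  (17, 6) → P = 791

The optimum lies where 2x1 + 4x2 = 58 and 2x1 + x2 = 40.
Solving simultaneously gives x1 = 17, x2 = 6.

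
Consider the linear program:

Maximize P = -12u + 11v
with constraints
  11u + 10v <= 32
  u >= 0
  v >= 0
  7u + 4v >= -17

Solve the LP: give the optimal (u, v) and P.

u = 0, v = 16/5, maximum P = 176/5

Vertices and P = -12u + 11v:
  (0, 16/5) → P = 176/5
  (32/11, 0) → P = -384/11
  (0, 0) → P = 0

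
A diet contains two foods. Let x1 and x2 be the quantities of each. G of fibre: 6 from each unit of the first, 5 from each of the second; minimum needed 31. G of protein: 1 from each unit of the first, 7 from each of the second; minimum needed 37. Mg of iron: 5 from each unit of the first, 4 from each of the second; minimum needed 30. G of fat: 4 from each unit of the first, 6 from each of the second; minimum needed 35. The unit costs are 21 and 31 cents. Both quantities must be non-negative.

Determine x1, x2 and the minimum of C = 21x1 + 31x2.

x1 = 2, x2 = 5, minimum C = 197

Feasible corners and C = 21x1 + 31x2:
  (0, 15/2) → C = 465/2
  (37, 0) → C = 777
  (2, 5) → C = 197
The feasible region is unbounded (it extends along (0, 1), (1, 0)), but C strictly increases along every unbounded feasible direction, so there is no improving ray and the minimum is attained at a vertex.

At the optimal vertex, x1 + 7x2 = 37 and 5x1 + 4x2 = 30.
Solving simultaneously gives x1 = 2, x2 = 5.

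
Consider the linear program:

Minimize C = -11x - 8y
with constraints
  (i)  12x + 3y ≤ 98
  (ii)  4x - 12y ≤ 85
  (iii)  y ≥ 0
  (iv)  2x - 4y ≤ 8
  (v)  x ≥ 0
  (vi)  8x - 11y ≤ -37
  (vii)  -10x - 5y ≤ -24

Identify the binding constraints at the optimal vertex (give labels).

Corner points and C = -11x - 8y:
  (0, 98/3) → C = -784/3
  (967/156, 307/39) → C = -20461/156
  (0, 24/5) → C = -192/5
  (79/150, 281/75) → C = -1073/30

The minimum is at (0, 98/3). Substituting into each constraint, equality holds for (i) and (v); the remaining constraints have slack.

(i) and (v)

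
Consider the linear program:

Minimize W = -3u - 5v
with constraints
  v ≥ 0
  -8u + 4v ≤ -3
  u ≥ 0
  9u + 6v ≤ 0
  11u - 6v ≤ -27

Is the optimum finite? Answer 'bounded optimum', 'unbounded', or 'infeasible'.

The boundaries -8u + 4v = -3 and 11u - 6v = -27 meet at (63/2, 249/4), but that point violates 9u + 6v ≤ 0. Every candidate vertex is excluded by some other constraint, so the feasible region is empty.

infeasible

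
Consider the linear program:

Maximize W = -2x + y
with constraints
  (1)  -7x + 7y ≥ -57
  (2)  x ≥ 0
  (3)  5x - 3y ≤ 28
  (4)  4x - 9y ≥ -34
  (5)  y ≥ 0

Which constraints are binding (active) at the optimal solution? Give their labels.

(2) and (4)

Feasible corners and W = -2x + y:
  (0, 34/9) → W = 34/9
  (0, 0) → W = 0
  (118/11, 94/11) → W = -142/11
  (28/5, 0) → W = -56/5

The maximum is at (0, 34/9). Substituting into each constraint, equality holds for (2) and (4); the remaining constraints have slack.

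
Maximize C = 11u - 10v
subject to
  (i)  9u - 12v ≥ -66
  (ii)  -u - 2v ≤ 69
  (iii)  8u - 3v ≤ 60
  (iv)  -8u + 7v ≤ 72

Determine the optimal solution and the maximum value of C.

u = -87/19, v = -612/19, maximum C = 5163/19

The optimum lies where -u - 2v = 69 and 8u - 3v = 60.
Solving simultaneously gives u = -87/19, v = -612/19.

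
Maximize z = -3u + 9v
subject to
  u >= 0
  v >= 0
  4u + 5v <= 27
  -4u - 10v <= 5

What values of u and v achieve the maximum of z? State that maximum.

Vertices and z = -3u + 9v:
  (0, 0) → z = 0
  (0, 27/5) → z = 243/5
  (27/4, 0) → z = -81/4

The optimum lies where u = 0 and 4u + 5v = 27.
Solving simultaneously gives u = 0, v = 27/5.

u = 0, v = 27/5, maximum z = 243/5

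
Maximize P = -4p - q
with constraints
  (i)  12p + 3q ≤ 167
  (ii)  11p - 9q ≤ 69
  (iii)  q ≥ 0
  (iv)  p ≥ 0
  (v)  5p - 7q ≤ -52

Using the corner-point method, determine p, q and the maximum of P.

Feasible corners and P = -4p - q:
  (0, 167/3) → P = -167/3
  (1013/99, 1459/99) → P = -167/3
  (0, 52/7) → P = -52/7

The binding constraints are p = 0 and 5p - 7q = -52.
Solving simultaneously gives p = 0, q = 52/7.

p = 0, q = 52/7, maximum P = -52/7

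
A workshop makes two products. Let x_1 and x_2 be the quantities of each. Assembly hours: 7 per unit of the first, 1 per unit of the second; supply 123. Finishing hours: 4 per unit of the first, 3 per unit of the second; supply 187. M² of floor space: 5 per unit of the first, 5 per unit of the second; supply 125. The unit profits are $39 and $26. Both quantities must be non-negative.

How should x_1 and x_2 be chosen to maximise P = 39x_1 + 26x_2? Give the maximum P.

Vertices and P = 39x_1 + 26x_2:
  (0, 0) → P = 0
  (0, 25) → P = 650
  (123/7, 0) → P = 4797/7
  (49/3, 26/3) → P = 2587/3

The binding constraints are 7x_1 + x_2 = 123 and 5x_1 + 5x_2 = 125.
Solving simultaneously gives x_1 = 49/3, x_2 = 26/3.

x_1 = 49/3, x_2 = 26/3, maximum P = 2587/3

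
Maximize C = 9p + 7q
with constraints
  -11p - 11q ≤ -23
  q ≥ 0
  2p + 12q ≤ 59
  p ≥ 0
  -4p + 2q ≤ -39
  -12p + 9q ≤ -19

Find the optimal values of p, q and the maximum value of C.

Extreme points and C = 9p + 7q:
  (59/2, 0) → C = 531/2
  (39/4, 0) → C = 351/4
  (293/26, 79/26) → C = 1595/13

The optimum lies where q = 0 and 2p + 12q = 59.
Solving simultaneously gives p = 59/2, q = 0.

p = 59/2, q = 0, maximum C = 531/2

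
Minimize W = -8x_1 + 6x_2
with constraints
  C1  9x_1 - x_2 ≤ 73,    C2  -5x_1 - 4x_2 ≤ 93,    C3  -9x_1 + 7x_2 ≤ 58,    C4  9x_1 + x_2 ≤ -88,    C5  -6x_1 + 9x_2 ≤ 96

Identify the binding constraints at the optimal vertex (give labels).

Extreme points and W = -8x_1 + 6x_2:
  (-883/71, -547/71) → W = 3782/71
  (-259/31, -397/31) → W = -10
  (-337/36, -15/4) → W = 943/18

The minimum is at (-259/31, -397/31). Substituting into each constraint, equality holds for C2 and C4; the remaining constraints have slack.

C2 and C4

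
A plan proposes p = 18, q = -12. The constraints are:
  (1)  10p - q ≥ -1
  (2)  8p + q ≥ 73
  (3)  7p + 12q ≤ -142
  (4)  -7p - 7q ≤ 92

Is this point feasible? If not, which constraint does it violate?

not feasible — violates (3)

Constraint (3): 7p + 12q = -18, which is not ≤ -142. All other constraints are satisfied.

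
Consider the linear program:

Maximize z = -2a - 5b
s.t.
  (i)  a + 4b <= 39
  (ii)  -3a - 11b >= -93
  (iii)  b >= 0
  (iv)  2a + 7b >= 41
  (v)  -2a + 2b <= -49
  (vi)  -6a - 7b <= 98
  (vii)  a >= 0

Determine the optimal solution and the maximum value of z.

a = 49/2, b = 0, maximum z = -49

At the optimal vertex, b = 0 and -2a + 2b = -49.
Solving simultaneously gives a = 49/2, b = 0.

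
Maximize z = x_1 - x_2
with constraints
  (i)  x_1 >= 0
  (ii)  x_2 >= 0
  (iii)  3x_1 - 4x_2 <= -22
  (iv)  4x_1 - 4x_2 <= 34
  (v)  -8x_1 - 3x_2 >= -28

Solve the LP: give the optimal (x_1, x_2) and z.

x_1 = 46/41, x_2 = 260/41, maximum z = -214/41

Feasible corners and z = x_1 - x_2:
  (0, 11/2) → z = -11/2
  (0, 28/3) → z = -28/3
  (46/41, 260/41) → z = -214/41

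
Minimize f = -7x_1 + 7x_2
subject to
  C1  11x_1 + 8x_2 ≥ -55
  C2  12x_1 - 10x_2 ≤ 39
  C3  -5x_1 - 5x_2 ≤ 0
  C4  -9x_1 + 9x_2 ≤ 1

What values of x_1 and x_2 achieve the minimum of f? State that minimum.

x_1 = 39/22, x_2 = -39/22, minimum f = -273/11

Extreme points and f = -7x_1 + 7x_2:
  (39/22, -39/22) → f = -273/11
  (361/18, 121/6) → f = 7/9
  (-1/18, 1/18) → f = 7/9

The optimum lies where 12x_1 - 10x_2 = 39 and -5x_1 - 5x_2 = 0.
Solving simultaneously gives x_1 = 39/22, x_2 = -39/22.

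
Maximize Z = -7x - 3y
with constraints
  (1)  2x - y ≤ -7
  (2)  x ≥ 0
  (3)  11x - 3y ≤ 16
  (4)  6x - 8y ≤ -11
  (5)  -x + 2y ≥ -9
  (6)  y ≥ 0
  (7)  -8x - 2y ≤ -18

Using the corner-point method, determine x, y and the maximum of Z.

x = 1/3, y = 23/3, maximum Z = -76/3

Vertices and Z = -7x - 3y:
  (37/5, 109/5) → Z = -586/5
  (1/3, 23/3) → Z = -76/3
  (0, 9) → Z = -27
The feasible region is unbounded (it extends along (0, 1), (3, 11)), but Z strictly decreases along every unbounded feasible direction, so there is no improving ray and the maximum is attained at a vertex.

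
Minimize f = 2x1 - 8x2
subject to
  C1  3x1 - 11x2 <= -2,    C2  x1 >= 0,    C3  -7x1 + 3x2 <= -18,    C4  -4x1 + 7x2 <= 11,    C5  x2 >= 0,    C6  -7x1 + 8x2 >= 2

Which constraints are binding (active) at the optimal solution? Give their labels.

C4 and C6

Feasible corners and f = 2x1 - 8x2:
  (159/37, 149/37) → f = -874/37
  (30/7, 4) → f = -164/7
  (74/17, 69/17) → f = -404/17

The minimum is at (74/17, 69/17). Substituting into each constraint, equality holds for C4 and C6; the remaining constraints have slack.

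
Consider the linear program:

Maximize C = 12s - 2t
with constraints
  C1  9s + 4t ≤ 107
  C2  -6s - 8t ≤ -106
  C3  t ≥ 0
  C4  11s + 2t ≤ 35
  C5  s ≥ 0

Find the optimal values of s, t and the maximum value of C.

Vertices and C = 12s - 2t:
  (17/19, 239/19) → C = -274/19
  (0, 53/4) → C = -53/2
  (0, 35/2) → C = -35

The binding constraints are -6s - 8t = -106 and 11s + 2t = 35.
Solving simultaneously gives s = 17/19, t = 239/19.

s = 17/19, t = 239/19, maximum C = -274/19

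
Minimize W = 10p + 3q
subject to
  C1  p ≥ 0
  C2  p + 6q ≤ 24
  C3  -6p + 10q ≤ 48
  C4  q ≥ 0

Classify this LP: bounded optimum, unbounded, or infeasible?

bounded optimum

Corner points and W = 10p + 3q:
  (0, 4) → W = 12
  (0, 0) → W = 0
  (24, 0) → W = 240
The feasible region has finitely many vertices and no improving ray; the minimum is 0 at (0, 0).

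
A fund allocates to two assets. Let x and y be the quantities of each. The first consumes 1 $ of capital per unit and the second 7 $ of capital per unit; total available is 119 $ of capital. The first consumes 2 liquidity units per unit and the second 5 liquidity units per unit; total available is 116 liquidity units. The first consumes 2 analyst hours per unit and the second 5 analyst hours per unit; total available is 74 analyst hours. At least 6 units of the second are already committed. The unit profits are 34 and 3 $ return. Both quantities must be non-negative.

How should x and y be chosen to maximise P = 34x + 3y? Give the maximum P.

Corner points and P = 34x + 3y:
  (0, 74/5) → P = 222/5
  (0, 6) → P = 18
  (22, 6) → P = 766

At the optimal vertex, 2x + 5y = 74 and y = 6.
Solving simultaneously gives x = 22, y = 6.

x = 22, y = 6, maximum P = 766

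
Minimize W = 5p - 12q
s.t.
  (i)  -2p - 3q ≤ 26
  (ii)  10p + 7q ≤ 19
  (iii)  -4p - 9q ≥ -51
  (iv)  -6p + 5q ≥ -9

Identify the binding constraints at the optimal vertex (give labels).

Corner points and W = 5p - 12q:
  (-129/2, 103/3) → W = -1469/2
  (-103/28, -87/14) → W = 1573/28
  (-3, 7) → W = -99
  (79/46, 6/23) → W = 251/46

The minimum is at (-129/2, 103/3). Substituting into each constraint, equality holds for (i) and (iii); the remaining constraints have slack.

(i) and (iii)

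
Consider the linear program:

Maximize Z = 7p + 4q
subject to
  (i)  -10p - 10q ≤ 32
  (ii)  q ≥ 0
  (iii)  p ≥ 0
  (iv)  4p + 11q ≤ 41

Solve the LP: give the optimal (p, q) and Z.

p = 41/4, q = 0, maximum Z = 287/4

Vertices and Z = 7p + 4q:
  (0, 0) → Z = 0
  (41/4, 0) → Z = 287/4
  (0, 41/11) → Z = 164/11

At the optimal vertex, q = 0 and 4p + 11q = 41.
Solving simultaneously gives p = 41/4, q = 0.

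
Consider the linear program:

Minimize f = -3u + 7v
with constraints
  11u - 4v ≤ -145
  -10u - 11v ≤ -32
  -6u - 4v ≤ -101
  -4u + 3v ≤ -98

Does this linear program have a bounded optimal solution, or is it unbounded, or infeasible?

infeasible

The boundaries 11u - 4v = -145 and -6u - 4v = -101 meet at (-44/17, 1981/68), but that point violates -4u + 3v ≤ -98. Every candidate vertex is excluded by some other constraint, so the feasible region is empty.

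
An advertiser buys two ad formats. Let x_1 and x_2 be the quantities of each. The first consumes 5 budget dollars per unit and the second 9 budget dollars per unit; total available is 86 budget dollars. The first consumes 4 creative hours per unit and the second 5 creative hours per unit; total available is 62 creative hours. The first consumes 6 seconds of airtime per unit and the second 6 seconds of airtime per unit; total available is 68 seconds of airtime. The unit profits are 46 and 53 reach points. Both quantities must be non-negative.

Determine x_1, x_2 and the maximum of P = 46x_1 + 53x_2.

x_1 = 4, x_2 = 22/3, maximum P = 1718/3

The optimum lies where 5x_1 + 9x_2 = 86 and 6x_1 + 6x_2 = 68.
Solving simultaneously gives x_1 = 4, x_2 = 22/3.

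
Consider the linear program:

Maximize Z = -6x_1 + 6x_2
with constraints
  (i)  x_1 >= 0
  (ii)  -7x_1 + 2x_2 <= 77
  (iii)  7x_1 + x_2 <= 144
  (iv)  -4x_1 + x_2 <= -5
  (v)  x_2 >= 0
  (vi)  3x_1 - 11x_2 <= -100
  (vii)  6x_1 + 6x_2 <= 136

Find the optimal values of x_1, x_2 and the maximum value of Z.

Extreme points and Z = -6x_1 + 6x_2:
  (155/41, 415/41) → Z = 1560/41
  (83/15, 257/15) → Z = 348/5
  (32/3, 12) → Z = 8

At the optimal vertex, -4x_1 + x_2 = -5 and 6x_1 + 6x_2 = 136.
Solving simultaneously gives x_1 = 83/15, x_2 = 257/15.

x_1 = 83/15, x_2 = 257/15, maximum Z = 348/5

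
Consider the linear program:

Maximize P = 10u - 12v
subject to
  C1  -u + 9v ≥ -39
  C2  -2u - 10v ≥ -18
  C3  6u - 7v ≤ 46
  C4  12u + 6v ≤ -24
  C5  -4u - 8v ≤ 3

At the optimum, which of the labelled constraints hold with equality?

Extreme points and P = 10u - 12v:
  (-29/9, 22/9) → P = -554/9
  (-29/4, 13/4) → P = -223/2
  (-29/12, 5/6) → P = -205/6

The maximum is at (-29/12, 5/6). Substituting into each constraint, equality holds for C4 and C5; the remaining constraints have slack.

C4 and C5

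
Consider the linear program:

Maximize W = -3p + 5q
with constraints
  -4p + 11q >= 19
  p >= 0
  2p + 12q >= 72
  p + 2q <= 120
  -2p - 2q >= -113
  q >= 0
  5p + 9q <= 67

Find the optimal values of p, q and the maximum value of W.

The binding constraints are p = 0 and 5p + 9q = 67.
Solving simultaneously gives p = 0, q = 67/9.

p = 0, q = 67/9, maximum W = 335/9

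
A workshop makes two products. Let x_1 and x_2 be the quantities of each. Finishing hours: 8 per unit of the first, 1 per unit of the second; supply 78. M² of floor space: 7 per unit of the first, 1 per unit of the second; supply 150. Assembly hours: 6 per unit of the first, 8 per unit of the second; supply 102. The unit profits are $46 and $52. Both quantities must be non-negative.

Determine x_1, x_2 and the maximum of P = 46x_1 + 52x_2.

Corner points and P = 46x_1 + 52x_2:
  (0, 0) → P = 0
  (0, 51/4) → P = 663
  (39/4, 0) → P = 897/2
  (9, 6) → P = 726

The binding constraints are 8x_1 + x_2 = 78 and 6x_1 + 8x_2 = 102.
Solving simultaneously gives x_1 = 9, x_2 = 6.

x_1 = 9, x_2 = 6, maximum P = 726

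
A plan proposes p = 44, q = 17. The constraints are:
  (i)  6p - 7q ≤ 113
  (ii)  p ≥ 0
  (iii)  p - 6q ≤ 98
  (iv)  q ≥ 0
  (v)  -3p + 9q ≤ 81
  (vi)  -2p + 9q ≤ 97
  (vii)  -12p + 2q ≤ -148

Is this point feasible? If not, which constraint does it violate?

Constraint (i): 6p - 7q = 145, which is not ≤ 113. All other constraints are satisfied.

not feasible — violates (i)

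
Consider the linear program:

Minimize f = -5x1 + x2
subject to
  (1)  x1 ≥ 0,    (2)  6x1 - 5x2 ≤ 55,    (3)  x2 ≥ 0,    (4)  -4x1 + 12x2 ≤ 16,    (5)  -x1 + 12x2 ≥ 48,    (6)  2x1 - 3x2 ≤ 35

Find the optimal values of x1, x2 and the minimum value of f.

x1 = 185/13, x2 = 79/13, minimum f = -846/13

Vertices and f = -5x1 + x2:
  (185/13, 79/13) → f = -846/13
  (900/67, 343/67) → f = -4157/67
  (32/3, 44/9) → f = -436/9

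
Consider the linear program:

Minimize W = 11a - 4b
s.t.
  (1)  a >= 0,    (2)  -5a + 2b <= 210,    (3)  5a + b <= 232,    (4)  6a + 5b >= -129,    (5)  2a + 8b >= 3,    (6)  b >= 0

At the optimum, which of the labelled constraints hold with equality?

(1) and (2)

Corner points and W = 11a - 4b:
  (0, 105) → W = -420
  (0, 3/8) → W = -3/2
  (254/15, 442/3) → W = -6046/15
  (232/5, 0) → W = 2552/5
  (3/2, 0) → W = 33/2

The minimum is at (0, 105). Substituting into each constraint, equality holds for (1) and (2); the remaining constraints have slack.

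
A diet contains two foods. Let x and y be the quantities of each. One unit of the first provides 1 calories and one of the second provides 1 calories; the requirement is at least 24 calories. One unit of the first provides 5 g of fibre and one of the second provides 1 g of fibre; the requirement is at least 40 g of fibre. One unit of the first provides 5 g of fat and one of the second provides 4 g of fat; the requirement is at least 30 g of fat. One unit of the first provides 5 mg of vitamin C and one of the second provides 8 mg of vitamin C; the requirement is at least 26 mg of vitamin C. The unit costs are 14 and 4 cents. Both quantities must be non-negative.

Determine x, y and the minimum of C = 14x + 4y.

x = 4, y = 20, minimum C = 136

The feasible region is unbounded (it extends along (0, 1), (1, 0)), but C strictly increases along every unbounded feasible direction, so there is no improving ray and the minimum is attained at a vertex.

The optimum lies where x + y = 24 and 5x + y = 40.
Solving simultaneously gives x = 4, y = 20.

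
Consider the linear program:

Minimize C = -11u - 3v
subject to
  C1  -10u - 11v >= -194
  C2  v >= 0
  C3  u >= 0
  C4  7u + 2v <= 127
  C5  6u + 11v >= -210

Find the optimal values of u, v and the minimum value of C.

u = 127/7, v = 0, minimum C = -1397/7

At the optimal vertex, v = 0 and 7u + 2v = 127.
Solving simultaneously gives u = 127/7, v = 0.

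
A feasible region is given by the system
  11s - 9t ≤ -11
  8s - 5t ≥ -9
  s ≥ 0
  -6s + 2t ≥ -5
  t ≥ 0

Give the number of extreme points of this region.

Intersecting each pair of boundary lines and keeping only the points that satisfy every inequality leaves:
  (0, 11/9)
  (67/32, 121/32)
  (0, 9/5)
  (43/14, 47/7)

4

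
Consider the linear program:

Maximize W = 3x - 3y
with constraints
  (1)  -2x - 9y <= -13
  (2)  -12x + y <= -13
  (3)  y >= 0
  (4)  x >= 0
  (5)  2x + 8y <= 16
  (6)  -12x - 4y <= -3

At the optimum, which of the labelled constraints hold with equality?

Corner points and W = 3x - 3y:
  (13/11, 13/11) → W = 0
  (13/2, 0) → W = 39/2
  (60/49, 83/49) → W = -69/49
  (8, 0) → W = 24

The maximum is at (8, 0). Substituting into each constraint, equality holds for (3) and (5); the remaining constraints have slack.

(3) and (5)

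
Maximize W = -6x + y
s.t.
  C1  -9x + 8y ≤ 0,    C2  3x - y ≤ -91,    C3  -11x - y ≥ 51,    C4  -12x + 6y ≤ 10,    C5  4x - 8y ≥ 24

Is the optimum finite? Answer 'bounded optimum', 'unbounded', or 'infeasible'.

From the feasible point (-268/3, -177), moving in the direction (-6, -12) keeps every constraint satisfied while W increases without bound.

unbounded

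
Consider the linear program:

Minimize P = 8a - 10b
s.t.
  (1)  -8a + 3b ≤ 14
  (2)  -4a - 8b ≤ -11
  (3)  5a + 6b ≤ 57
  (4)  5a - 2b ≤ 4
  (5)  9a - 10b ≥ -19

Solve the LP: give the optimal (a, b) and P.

Vertices and P = 8a - 10b:
  (9/8, 13/16) → P = 7/8
  (-3/8, 25/16) → P = -149/8
  (39/16, 131/32) → P = -343/16

a = 39/16, b = 131/32, minimum P = -343/16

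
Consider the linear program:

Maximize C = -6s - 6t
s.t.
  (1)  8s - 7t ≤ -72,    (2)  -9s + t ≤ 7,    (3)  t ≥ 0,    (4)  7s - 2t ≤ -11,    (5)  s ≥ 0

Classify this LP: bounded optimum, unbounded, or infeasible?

bounded optimum

Feasible corners and C = -6s - 6t:
  (23/55, 592/55) → C = -738/11
  (67/33, 416/33) → C = -966/11
The feasible region has finitely many vertices and no improving ray; the maximum is -738/11 at (23/55, 592/55).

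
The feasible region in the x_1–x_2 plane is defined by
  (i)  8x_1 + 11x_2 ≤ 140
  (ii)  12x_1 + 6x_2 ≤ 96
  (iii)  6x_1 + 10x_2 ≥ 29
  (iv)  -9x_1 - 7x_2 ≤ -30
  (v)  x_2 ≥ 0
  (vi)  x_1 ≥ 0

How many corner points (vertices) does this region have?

Of the 15 pairwise boundary intersections, those satisfying every inequality are:
  (18/7, 76/7)
  (0, 140/11)
  (8, 0)
  (97/48, 27/16)
  (29/6, 0)
  (0, 30/7)

6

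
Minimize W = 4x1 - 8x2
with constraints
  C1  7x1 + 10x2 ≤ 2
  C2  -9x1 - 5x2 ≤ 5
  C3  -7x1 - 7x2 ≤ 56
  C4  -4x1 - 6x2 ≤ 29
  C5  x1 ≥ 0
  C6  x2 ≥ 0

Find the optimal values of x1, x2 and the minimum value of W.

x1 = 0, x2 = 1/5, minimum W = -8/5

Feasible corners and W = 4x1 - 8x2:
  (0, 1/5) → W = -8/5
  (2/7, 0) → W = 8/7
  (0, 0) → W = 0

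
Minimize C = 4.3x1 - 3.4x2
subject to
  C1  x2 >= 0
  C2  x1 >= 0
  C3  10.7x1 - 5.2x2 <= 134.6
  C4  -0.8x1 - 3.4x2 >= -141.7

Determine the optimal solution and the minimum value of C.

x1 = 0, x2 = 1417/34, minimum C = -1417/10

Extreme points and C = 4.3x1 - 3.4x2:
  (0, 0) → C = 0
  (1346/107, 0) → C = 28939/535
  (0, 1417/34) → C = -1417/10
  (59724/2027, 140851/4054) → C = 34733/4054

At the optimal vertex, x1 = 0 and -0.8x1 - 3.4x2 = -141.7.
Solving simultaneously gives x1 = 0, x2 = 1417/34.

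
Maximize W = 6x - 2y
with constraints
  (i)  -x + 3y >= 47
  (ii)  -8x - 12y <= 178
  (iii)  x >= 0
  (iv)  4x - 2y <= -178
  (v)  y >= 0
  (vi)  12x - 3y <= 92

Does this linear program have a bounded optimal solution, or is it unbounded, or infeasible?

Extreme points and W = 6x - 2y:
  (0, 89) → W = -178
  (359/6, 626/3) → W = -175/3
The feasible region has finitely many vertices and no improving ray; the maximum is -175/3 at (359/6, 626/3).

bounded optimum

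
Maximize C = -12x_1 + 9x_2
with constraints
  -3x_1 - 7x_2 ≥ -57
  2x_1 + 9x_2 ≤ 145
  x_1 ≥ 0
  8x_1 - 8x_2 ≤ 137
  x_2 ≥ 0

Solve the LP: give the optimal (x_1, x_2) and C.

x_1 = 0, x_2 = 57/7, maximum C = 513/7

Corner points and C = -12x_1 + 9x_2:
  (0, 57/7) → C = 513/7
  (283/16, 9/16) → C = -3315/16
  (0, 0) → C = 0
  (137/8, 0) → C = -411/2

The optimum lies where -3x_1 - 7x_2 = -57 and x_1 = 0.
Solving simultaneously gives x_1 = 0, x_2 = 57/7.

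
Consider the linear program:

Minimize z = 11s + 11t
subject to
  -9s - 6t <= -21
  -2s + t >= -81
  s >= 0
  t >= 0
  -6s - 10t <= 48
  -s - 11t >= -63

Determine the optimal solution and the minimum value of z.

s = 7/3, t = 0, minimum z = 77/3

Vertices and z = 11s + 11t:
  (0, 7/2) → z = 77/2
  (7/3, 0) → z = 77/3
  (81/2, 0) → z = 891/2
  (954/23, 45/23) → z = 10989/23
  (0, 63/11) → z = 63

The optimum lies where -9s - 6t = -21 and t = 0.
Solving simultaneously gives s = 7/3, t = 0.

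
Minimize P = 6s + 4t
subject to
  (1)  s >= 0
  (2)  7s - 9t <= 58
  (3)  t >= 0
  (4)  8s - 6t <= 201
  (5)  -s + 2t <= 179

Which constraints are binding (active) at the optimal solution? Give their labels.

Extreme points and P = 6s + 4t:
  (0, 0) → P = 0
  (0, 179/2) → P = 358
  (58/7, 0) → P = 348/7
  (487/10, 943/30) → P = 6269/15
  (738/5, 1633/10) → P = 7694/5

The minimum is at (0, 0). Substituting into each constraint, equality holds for (1) and (3); the remaining constraints have slack.

(1) and (3)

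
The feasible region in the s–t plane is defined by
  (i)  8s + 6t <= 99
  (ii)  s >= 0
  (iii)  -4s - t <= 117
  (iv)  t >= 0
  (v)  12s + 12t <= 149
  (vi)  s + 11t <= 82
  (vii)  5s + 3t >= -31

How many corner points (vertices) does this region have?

5

The feasible vertices (each the meet of two boundaries and inside every other half-plane) are:
  (99/8, 0)
  (49/4, 1/6)
  (0, 0)
  (0, 82/11)
  (131/24, 167/24)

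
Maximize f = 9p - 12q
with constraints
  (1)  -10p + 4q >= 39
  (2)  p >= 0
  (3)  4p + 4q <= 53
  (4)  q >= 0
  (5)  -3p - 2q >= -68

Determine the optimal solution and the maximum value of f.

p = 0, q = 39/4, maximum f = -117

Feasible corners and f = 9p - 12q:
  (0, 39/4) → f = -117
  (1, 49/4) → f = -138
  (0, 53/4) → f = -159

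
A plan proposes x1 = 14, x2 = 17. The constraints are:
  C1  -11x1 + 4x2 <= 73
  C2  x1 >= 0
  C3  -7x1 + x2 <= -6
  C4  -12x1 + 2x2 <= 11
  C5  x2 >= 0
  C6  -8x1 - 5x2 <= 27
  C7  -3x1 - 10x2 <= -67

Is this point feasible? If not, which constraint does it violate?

feasible

C1: -86 ≤ 73 ✓
C2: 14 ≥ 0 ✓
C3: -81 ≤ -6 ✓
C4: -134 ≤ 11 ✓
C5: 17 ≥ 0 ✓
C6: -197 ≤ 27 ✓
C7: -212 ≤ -67 ✓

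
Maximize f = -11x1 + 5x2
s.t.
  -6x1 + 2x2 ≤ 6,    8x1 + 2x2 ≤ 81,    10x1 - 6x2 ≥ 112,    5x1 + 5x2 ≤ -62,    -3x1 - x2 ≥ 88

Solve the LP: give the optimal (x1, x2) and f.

x1 = -65/4, x2 = -183/4, maximum f = -50

Corner points and f = -11x1 + 5x2:
  (-65/4, -183/4) → f = -50
  (257/2, -947/2) → f = -3781
  (-104/7, -304/7) → f = -376/7
The feasible region is unbounded (it extends along (-1, -3), (1, -4)), but f strictly decreases along every unbounded feasible direction, so there is no improving ray and the maximum is attained at a vertex.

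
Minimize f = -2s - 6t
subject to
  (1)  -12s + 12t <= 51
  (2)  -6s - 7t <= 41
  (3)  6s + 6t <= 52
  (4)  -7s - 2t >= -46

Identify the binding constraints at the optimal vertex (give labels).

(1) and (3)

Feasible corners and f = -2s - 6t:
  (-283/52, -31/26) → f = 469/26
  (53/24, 155/24) → f = -259/6
  (404/37, -563/37) → f = 2570/37
  (86/15, 44/15) → f = -436/15

The minimum is at (53/24, 155/24). Substituting into each constraint, equality holds for (1) and (3); the remaining constraints have slack.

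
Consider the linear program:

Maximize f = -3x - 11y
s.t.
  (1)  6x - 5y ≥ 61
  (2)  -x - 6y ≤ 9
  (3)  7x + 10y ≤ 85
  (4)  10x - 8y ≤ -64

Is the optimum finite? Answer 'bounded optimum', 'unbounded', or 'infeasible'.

The boundaries 6x - 5y = 61 and -x - 6y = 9 meet at (321/41, -115/41), but that point violates 10x - 8y ≤ -64. Every candidate vertex is excluded by some other constraint, so the feasible region is empty.

infeasible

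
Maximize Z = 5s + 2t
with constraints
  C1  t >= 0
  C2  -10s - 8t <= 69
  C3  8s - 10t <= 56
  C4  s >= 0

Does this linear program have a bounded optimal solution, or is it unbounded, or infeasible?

From the feasible point (7, 0), moving in the direction (0, 1) keeps every constraint satisfied while Z increases without bound.

unbounded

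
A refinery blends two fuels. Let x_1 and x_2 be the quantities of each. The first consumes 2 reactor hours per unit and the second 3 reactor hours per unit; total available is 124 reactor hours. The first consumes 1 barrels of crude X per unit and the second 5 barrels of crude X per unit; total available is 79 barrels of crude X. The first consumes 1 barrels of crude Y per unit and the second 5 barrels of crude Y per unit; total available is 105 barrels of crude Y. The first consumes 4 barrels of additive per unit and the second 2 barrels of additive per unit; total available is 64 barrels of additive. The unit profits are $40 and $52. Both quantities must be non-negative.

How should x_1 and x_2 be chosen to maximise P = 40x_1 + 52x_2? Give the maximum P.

Vertices and P = 40x_1 + 52x_2:
  (0, 0) → P = 0
  (0, 79/5) → P = 4108/5
  (16, 0) → P = 640
  (9, 14) → P = 1088

At the optimal vertex, x_1 + 5x_2 = 79 and 4x_1 + 2x_2 = 64.
Solving simultaneously gives x_1 = 9, x_2 = 14.

x_1 = 9, x_2 = 14, maximum P = 1088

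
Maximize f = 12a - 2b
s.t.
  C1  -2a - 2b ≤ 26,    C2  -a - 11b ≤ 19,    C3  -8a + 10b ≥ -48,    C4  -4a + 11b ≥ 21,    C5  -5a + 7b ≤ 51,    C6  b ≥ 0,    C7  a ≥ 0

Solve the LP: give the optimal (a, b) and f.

a = 141, b = 108, maximum f = 1476

Feasible corners and f = 12a - 2b:
  (123/8, 15/2) → f = 339/2
  (141, 108) → f = 1476
  (0, 21/11) → f = -42/11
  (0, 51/7) → f = -102/7

The binding constraints are -8a + 10b = -48 and -5a + 7b = 51.
Solving simultaneously gives a = 141, b = 108.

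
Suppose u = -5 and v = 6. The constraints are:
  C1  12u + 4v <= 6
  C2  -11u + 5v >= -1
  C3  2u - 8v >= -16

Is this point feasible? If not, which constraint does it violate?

Constraint C3: 2u - 8v = -58, which is not ≥ -16. All other constraints are satisfied.

not feasible — violates C3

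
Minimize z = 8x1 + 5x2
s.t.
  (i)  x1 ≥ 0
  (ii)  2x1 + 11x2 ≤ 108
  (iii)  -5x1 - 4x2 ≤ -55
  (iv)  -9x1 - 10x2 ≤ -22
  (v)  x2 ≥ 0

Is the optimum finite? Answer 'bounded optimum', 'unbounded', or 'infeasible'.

Vertices and z = 8x1 + 5x2:
  (173/47, 430/47) → z = 3534/47
  (54, 0) → z = 432
  (11, 0) → z = 88
The feasible region has finitely many vertices and no improving ray; the minimum is 3534/47 at (173/47, 430/47).

bounded optimum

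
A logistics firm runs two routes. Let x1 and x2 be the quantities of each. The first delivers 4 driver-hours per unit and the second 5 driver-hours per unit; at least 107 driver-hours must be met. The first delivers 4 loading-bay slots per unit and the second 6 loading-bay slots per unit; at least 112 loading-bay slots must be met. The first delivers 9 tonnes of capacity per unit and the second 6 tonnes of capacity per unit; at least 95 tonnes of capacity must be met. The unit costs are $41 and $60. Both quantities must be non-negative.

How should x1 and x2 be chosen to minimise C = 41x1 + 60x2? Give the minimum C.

x1 = 41/2, x2 = 5, minimum C = 2281/2

Extreme points and C = 41x1 + 60x2:
  (0, 107/5) → C = 1284
  (28, 0) → C = 1148
  (41/2, 5) → C = 2281/2
The feasible region is unbounded (it extends along (0, 1), (1, 0)), but C strictly increases along every unbounded feasible direction, so there is no improving ray and the minimum is attained at a vertex.

The optimum lies where 4x1 + 5x2 = 107 and 4x1 + 6x2 = 112.
Solving simultaneously gives x1 = 41/2, x2 = 5.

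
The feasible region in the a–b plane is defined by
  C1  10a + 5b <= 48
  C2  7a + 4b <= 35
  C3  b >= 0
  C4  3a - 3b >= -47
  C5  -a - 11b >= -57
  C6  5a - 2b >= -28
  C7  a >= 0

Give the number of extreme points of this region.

Intersecting each pair of boundary lines and keeping only the points that satisfy every inequality leaves:
  (17/5, 14/5)
  (24/5, 0)
  (157/73, 364/73)
  (0, 0)
  (0, 57/11)

5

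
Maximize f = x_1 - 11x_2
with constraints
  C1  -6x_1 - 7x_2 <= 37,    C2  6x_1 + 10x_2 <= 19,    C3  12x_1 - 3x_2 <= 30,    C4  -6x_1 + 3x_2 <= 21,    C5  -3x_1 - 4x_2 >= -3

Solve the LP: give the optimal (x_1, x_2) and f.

Corner points and f = x_1 - 11x_2:
  (33/34, -104/17) → f = 2321/34
  (-43/10, -8/5) → f = 133/10
  (43/19, -18/19) → f = 241/19
  (-25/11, 27/11) → f = -322/11

The optimum lies where -6x_1 - 7x_2 = 37 and 12x_1 - 3x_2 = 30.
Solving simultaneously gives x_1 = 33/34, x_2 = -104/17.

x_1 = 33/34, x_2 = -104/17, maximum f = 2321/34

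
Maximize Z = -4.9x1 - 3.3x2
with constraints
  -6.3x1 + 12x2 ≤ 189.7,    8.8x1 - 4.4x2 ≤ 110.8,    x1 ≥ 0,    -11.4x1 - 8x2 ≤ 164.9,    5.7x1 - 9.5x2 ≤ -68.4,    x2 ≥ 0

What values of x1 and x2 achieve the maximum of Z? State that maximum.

x1 = 0, x2 = 7.2, maximum Z = -23.76

Feasible corners and Z = -4.9x1 - 3.3x2:
  (54107/1947, 59185/1947) → Z = -2302174/9735
  (0, 1897/120) → Z = -20867/400
  (1781/77, 1623/77) → Z = -70414/385
  (0, 36/5) → Z = -594/25

At the optimal vertex, x1 = 0 and 5.7x1 - 9.5x2 = -68.4.
Solving simultaneously gives x1 = 0, x2 = 36/5.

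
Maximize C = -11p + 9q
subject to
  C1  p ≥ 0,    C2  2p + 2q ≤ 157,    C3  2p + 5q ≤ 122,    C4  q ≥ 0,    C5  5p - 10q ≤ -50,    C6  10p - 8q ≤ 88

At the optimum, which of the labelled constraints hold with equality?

C1 and C3

Corner points and C = -11p + 9q:
  (0, 122/5) → C = 1098/5
  (0, 5) → C = 45
  (236/11, 174/11) → C = -1030/11
  (64/3, 47/3) → C = -281/3

The maximum is at (0, 122/5). Substituting into each constraint, equality holds for C1 and C3; the remaining constraints have slack.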